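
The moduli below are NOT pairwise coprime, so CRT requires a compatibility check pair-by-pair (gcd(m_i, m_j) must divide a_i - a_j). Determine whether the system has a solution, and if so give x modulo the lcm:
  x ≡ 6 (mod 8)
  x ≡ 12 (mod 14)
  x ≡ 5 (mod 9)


Moduli 8, 14, 9 are not pairwise coprime, so CRT works modulo lcm(m_i) when all pairwise compatibility conditions hold.
Pairwise compatibility: gcd(m_i, m_j) must divide a_i - a_j for every pair.
Merge one congruence at a time:
  Start: x ≡ 6 (mod 8).
  Combine with x ≡ 12 (mod 14): gcd(8, 14) = 2; 12 - 6 = 6, which IS divisible by 2, so compatible.
    Write x = 6 + 8·t and substitute into x ≡ 12 (mod 14): 8·t ≡ 12 − 6 = 6 (mod 14).
    Divide the congruence (and modulus) by g = 2: 4·t ≡ 3 (mod 7).
    The inverse of 4 mod 7 is 2 (since 4·2 = 8 = 1·7 + 1), so t ≡ 2·3 = 6 ≡ 6 (mod 7).
    Then x = 6 + 8·6 = 54, valid modulo lcm(8, 14) = 56: x ≡ 54 (mod 56).
  Combine with x ≡ 5 (mod 9): gcd(56, 9) = 1; 5 - 54 = -49, which IS divisible by 1, so compatible.
    Write x = 54 + 56·t and substitute into x ≡ 5 (mod 9): 56·t ≡ 5 − 54 = -49 (mod 9).
    Reduce coefficients mod 9: 2·t ≡ 5 (mod 9).
    The inverse of 2 mod 9 is 5 (since 2·5 = 10 = 1·9 + 1), so t ≡ 5·5 = 25 ≡ 7 (mod 9).
    Then x = 54 + 56·7 = 446, valid modulo lcm(56, 9) = 504: x ≡ 446 (mod 504).
Verify: 446 mod 8 = 6, 446 mod 14 = 12, 446 mod 9 = 5.

x ≡ 446 (mod 504).


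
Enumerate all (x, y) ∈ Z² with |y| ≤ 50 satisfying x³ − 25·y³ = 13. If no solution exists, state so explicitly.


The equation is x³ - 25y³ = 13. For fixed y, x³ = 25·y³ + 13, so a solution requires the RHS to be a perfect cube.
Strategy: iterate y from -50 to 50, compute RHS = 25·y³ + 13, and check whether it is a (positive or negative) perfect cube.
Check small values of y:
  y = 0: RHS = 13 is not a perfect cube.
  y = 1: RHS = 38 is not a perfect cube.
  y = -1: RHS = -12 is not a perfect cube.
  y = 2: RHS = 213 is not a perfect cube.
  y = -2: RHS = -187 is not a perfect cube.
  y = 3: RHS = 688 is not a perfect cube.
  y = -3: RHS = -662 is not a perfect cube.
Continuing the search up to |y| = 50 finds no solutions either.
No (x, y) in the scanned range satisfies the equation.

No integer solutions with |y| ≤ 50.


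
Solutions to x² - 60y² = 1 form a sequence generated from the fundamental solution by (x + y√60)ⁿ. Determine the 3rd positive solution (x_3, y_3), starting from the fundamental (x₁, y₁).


Step 1: Find the fundamental solution (x₁, y₁) of x² - 60y² = 1.
  Expand √60 as a continued fraction. a₀ = ⌊√60⌋ = 7; iterate m_{k+1} = d_k·a_k − m_k, d_{k+1} = (60 − m_{k+1}²)/d_k, a_{k+1} = ⌊(a₀ + m_{k+1})/d_{k+1}⌋ (starting m₀ = 0, d₀ = 1), with convergents p_k = a_k·p_{k-1} + p_{k-2}, q_k = a_k·q_{k-1} + q_{k-2} (p₋₁ = 1, q₋₁ = 0):
  k = 0: a₀ = 7; p₀/q₀ = 7/1; p₀² − 60·q₀² = 49 − 60 = -11.
  k = 1: m = 7, d = 11, a = ⌊(7 + 7)/11⌋ = 1; p/q = (1·7 + 1)/(1·1 + 0) = 8/1; p² − 60·q² = 64 − 60 = 4.
  k = 2: m = 4, d = 4, a = ⌊(7 + 4)/4⌋ = 2; p/q = (2·8 + 7)/(2·1 + 1) = 23/3; p² − 60·q² = 529 − 540 = -11.
  k = 3: m = 4, d = 11, a = ⌊(7 + 4)/11⌋ = 1; p/q = (1·23 + 8)/(1·3 + 1) = 31/4; p² − 60·q² = 961 − 960 = 1.
  The first convergent with p² − 60·q² = 1 gives the fundamental solution (x₁, y₁) = (31, 4).
Step 2: Apply the recurrence (x_{n+1}, y_{n+1}) = (x₁x_n + 60y₁y_n, x₁y_n + y₁x_n) repeatedly.
  From (x_1, y_1) = (31, 4): x_2 = 31·31 + 60·4·4 = 1921; y_2 = 31·4 + 4·31 = 248.
  From (x_2, y_2) = (1921, 248): x_3 = 31·1921 + 60·4·248 = 119071; y_3 = 31·248 + 4·1921 = 15372.
Step 3: Verify x_3² - 60·y_3² = 14177903041 - 14177903040 = 1 (should be 1). ✓

(x_1, y_1) = (31, 4); (x_3, y_3) = (119071, 15372).


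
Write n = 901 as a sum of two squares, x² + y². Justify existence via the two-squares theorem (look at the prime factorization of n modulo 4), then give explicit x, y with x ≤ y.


Step 1: Factor n = 901 = 17 · 53.
Step 2: Check the mod-4 condition on each prime factor: 17 ≡ 1 (mod 4), exponent 1; 53 ≡ 1 (mod 4), exponent 1.
All primes ≡ 3 (mod 4) appear to even exponent (or don't appear), so by the two-squares theorem n IS expressible as a sum of two squares.
Step 3: Build a representation. Here n = 17 · 53 is a product of primes ≡ 1 (mod 4). Each prime p ≡ 1 (mod 4) is itself a sum of two squares; find a² by testing p − a² for a perfect square:
  17: 17 − 1² = 16 = 4² ⇒ 17 = 1² + 4².
  53: 53 − 1² = 52, 53 − 2² = 49 = 7² ⇒ 53 = 2² + 7².
  Combine using the Brahmagupta–Fibonacci identity (a² + b²)(c² + d²) = (ac − bd)² + (ad + bc)² = (ac + bd)² + (ad − bc)²:
  17 · 53 = 901: from (1² + 4²)(2² + 7²), take (1·2 − 4·7, 1·7 + 4·2) = (2 − 28, 7 + 8) = (-26, 15); dropping signs (only squares matter) gives (26, 15); check 26² + 15² = 676 + 225 = 901 ✓.
Step 4: Order so x ≤ y and verify: 15² + 26² = 225 + 676 = 901 = n. ✓

n = 901 = 15² + 26² (one valid representation with x ≤ y).


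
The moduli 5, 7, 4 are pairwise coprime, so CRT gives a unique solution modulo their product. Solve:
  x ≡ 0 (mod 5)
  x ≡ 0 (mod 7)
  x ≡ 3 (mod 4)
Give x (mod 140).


Moduli 5, 7, 4 are pairwise coprime; by CRT there is a unique solution modulo M = 5 · 7 · 4 = 140.
Solve pairwise, accumulating the modulus:
  Start with x ≡ 0 (mod 5).
  Combine with x ≡ 0 (mod 7): since gcd(5, 7) = 1, we get a unique residue mod 35.
    Write x = 0 + 5·t and substitute into x ≡ 0 (mod 7): 5·t ≡ 0 − 0 = 0 (mod 7).
    The inverse of 5 mod 7 is 3 (since 5·3 = 15 = 2·7 + 1), so t ≡ 3·0 = 0 ≡ 0 (mod 7).
    Then x = 0 + 5·0 = 0, valid modulo lcm(5, 7) = 35: x ≡ 0 (mod 35).
  Combine with x ≡ 3 (mod 4): since gcd(35, 4) = 1, we get a unique residue mod 140.
    Write x = 0 + 35·t and substitute into x ≡ 3 (mod 4): 35·t ≡ 3 − 0 = 3 (mod 4).
    Reduce coefficients mod 4: 3·t ≡ 3 (mod 4).
    The inverse of 3 mod 4 is 3 (since 3·3 = 9 = 2·4 + 1), so t ≡ 3·3 = 9 ≡ 1 (mod 4).
    Then x = 0 + 35·1 = 35, valid modulo lcm(35, 4) = 140: x ≡ 35 (mod 140).
Verify: 35 mod 5 = 0 ✓, 35 mod 7 = 0 ✓, 35 mod 4 = 3 ✓.

x ≡ 35 (mod 140).


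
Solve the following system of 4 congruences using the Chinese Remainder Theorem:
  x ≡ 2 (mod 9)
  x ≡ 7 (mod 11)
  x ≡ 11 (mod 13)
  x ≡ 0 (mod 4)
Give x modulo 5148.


Product of moduli M = 9 · 11 · 13 · 4 = 5148.
Merge one congruence at a time:
  Start: x ≡ 2 (mod 9).
  Combine with x ≡ 7 (mod 11); new modulus lcm = 99.
    Write x = 2 + 9·t and substitute into x ≡ 7 (mod 11): 9·t ≡ 7 − 2 = 5 (mod 11).
    The inverse of 9 mod 11 is 5 (since 9·5 = 45 = 4·11 + 1), so t ≡ 5·5 = 25 ≡ 3 (mod 11).
    Then x = 2 + 9·3 = 29, valid modulo lcm(9, 11) = 99: x ≡ 29 (mod 99).
  Combine with x ≡ 11 (mod 13); new modulus lcm = 1287.
    Write x = 29 + 99·t and substitute into x ≡ 11 (mod 13): 99·t ≡ 11 − 29 = -18 (mod 13).
    Reduce coefficients mod 13: 8·t ≡ 8 (mod 13).
    The inverse of 8 mod 13 is 5 (since 8·5 = 40 = 3·13 + 1), so t ≡ 5·8 = 40 ≡ 1 (mod 13).
    Then x = 29 + 99·1 = 128, valid modulo lcm(99, 13) = 1287: x ≡ 128 (mod 1287).
  Combine with x ≡ 0 (mod 4); new modulus lcm = 5148.
    Write x = 128 + 1287·t and substitute into x ≡ 0 (mod 4): 1287·t ≡ 0 − 128 = -128 (mod 4).
    Reduce coefficients mod 4: 3·t ≡ 0 (mod 4).
    The inverse of 3 mod 4 is 3 (since 3·3 = 9 = 2·4 + 1), so t ≡ 3·0 = 0 ≡ 0 (mod 4).
    Then x = 128 + 1287·0 = 128, valid modulo lcm(1287, 4) = 5148: x ≡ 128 (mod 5148).
Verify against each original: 128 mod 9 = 2, 128 mod 11 = 7, 128 mod 13 = 11, 128 mod 4 = 0.

x ≡ 128 (mod 5148).


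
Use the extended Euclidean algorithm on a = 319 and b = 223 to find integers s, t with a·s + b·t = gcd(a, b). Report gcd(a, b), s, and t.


Euclidean algorithm on (319, 223) — divide until remainder is 0:
  319 = 1 · 223 + 96
  223 = 2 · 96 + 31
  96 = 3 · 31 + 3
  31 = 10 · 3 + 1
  3 = 3 · 1 + 0
gcd(319, 223) = 1.
Track Bezout coefficients alongside the remainders: start with r₀ = 319 = a·1 + b·0 (s = 1, t = 0) and r₁ = 223 = a·0 + b·1 (s = 0, t = 1); each new remainder r_{k+1} = r_{k-1} − q_k·r_k inherits s_{k+1} = s_{k-1} − q_k·s_k, t_{k+1} = t_{k-1} − q_k·t_k, so r_k = a·s_k + b·t_k at every step:
  q = 1: r = 96, s = 1 − 1·0 = 1, t = 0 − 1·1 = -1  (check: 319·1 + 223·(-1) = 96)
  q = 2: r = 31, s = 0 − 2·1 = -2, t = 1 − 2·(-1) = 3  (check: 319·(-2) + 223·3 = 31)
  q = 3: r = 3, s = 1 − 3·(-2) = 7, t = -1 − 3·3 = -10  (check: 319·7 + 223·(-10) = 3)
  q = 10: r = 1, s = -2 − 10·7 = -72, t = 3 − 10·(-10) = 103  (check: 319·(-72) + 223·103 = 1)
The row with r = 1 (the gcd) gives the Bezout coefficients s = -72, t = 103.
Result: 319 · (-72) + 223 · (103) = 1.

gcd(319, 223) = 1; s = -72, t = 103 (check: 319·(-72) + 223·103 = 1).


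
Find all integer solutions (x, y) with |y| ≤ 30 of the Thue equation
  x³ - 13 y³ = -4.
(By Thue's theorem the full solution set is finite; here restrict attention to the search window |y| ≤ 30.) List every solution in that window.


The equation is x³ - 13y³ = -4. For fixed y, x³ = 13·y³ − 4, so a solution requires the RHS to be a perfect cube.
Strategy: iterate y from -30 to 30, compute RHS = 13·y³ − 4, and check whether it is a (positive or negative) perfect cube.
Check small values of y:
  y = 0: RHS = -4 is not a perfect cube.
  y = 1: RHS = 9 is not a perfect cube.
  y = -1: RHS = -17 is not a perfect cube.
  y = 2: RHS = 100 is not a perfect cube.
  y = -2: RHS = -108 is not a perfect cube.
  y = 3: RHS = 347 is not a perfect cube.
  y = -3: RHS = -355 is not a perfect cube.
Continuing the search up to |y| = 30 finds no solutions either.
No (x, y) in the scanned range satisfies the equation.

No integer solutions with |y| ≤ 30.


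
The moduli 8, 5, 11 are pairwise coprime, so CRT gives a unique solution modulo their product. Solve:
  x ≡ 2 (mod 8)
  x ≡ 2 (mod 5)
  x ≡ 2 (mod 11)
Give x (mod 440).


Moduli 8, 5, 11 are pairwise coprime; by CRT there is a unique solution modulo M = 8 · 5 · 11 = 440.
Solve pairwise, accumulating the modulus:
  Start with x ≡ 2 (mod 8).
  Combine with x ≡ 2 (mod 5): since gcd(8, 5) = 1, we get a unique residue mod 40.
    Write x = 2 + 8·t and substitute into x ≡ 2 (mod 5): 8·t ≡ 2 − 2 = 0 (mod 5).
    Reduce coefficients mod 5: 3·t ≡ 0 (mod 5).
    The inverse of 3 mod 5 is 2 (since 3·2 = 6 = 1·5 + 1), so t ≡ 2·0 = 0 ≡ 0 (mod 5).
    Then x = 2 + 8·0 = 2, valid modulo lcm(8, 5) = 40: x ≡ 2 (mod 40).
  Combine with x ≡ 2 (mod 11): since gcd(40, 11) = 1, we get a unique residue mod 440.
    Write x = 2 + 40·t and substitute into x ≡ 2 (mod 11): 40·t ≡ 2 − 2 = 0 (mod 11).
    Reduce coefficients mod 11: 7·t ≡ 0 (mod 11).
    The inverse of 7 mod 11 is 8 (since 7·8 = 56 = 5·11 + 1), so t ≡ 8·0 = 0 ≡ 0 (mod 11).
    Then x = 2 + 40·0 = 2, valid modulo lcm(40, 11) = 440: x ≡ 2 (mod 440).
Verify: 2 mod 8 = 2 ✓, 2 mod 5 = 2 ✓, 2 mod 11 = 2 ✓.

x ≡ 2 (mod 440).


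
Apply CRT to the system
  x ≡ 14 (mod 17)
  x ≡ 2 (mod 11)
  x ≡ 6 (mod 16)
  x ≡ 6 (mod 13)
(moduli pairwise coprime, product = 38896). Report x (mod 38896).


Product of moduli M = 17 · 11 · 16 · 13 = 38896.
Merge one congruence at a time:
  Start: x ≡ 14 (mod 17).
  Combine with x ≡ 2 (mod 11); new modulus lcm = 187.
    Write x = 14 + 17·t and substitute into x ≡ 2 (mod 11): 17·t ≡ 2 − 14 = -12 (mod 11).
    Reduce coefficients mod 11: 6·t ≡ 10 (mod 11).
    The inverse of 6 mod 11 is 2 (since 6·2 = 12 = 1·11 + 1), so t ≡ 2·10 = 20 ≡ 9 (mod 11).
    Then x = 14 + 17·9 = 167, valid modulo lcm(17, 11) = 187: x ≡ 167 (mod 187).
  Combine with x ≡ 6 (mod 16); new modulus lcm = 2992.
    Write x = 167 + 187·t and substitute into x ≡ 6 (mod 16): 187·t ≡ 6 − 167 = -161 (mod 16).
    Reduce coefficients mod 16: 11·t ≡ 15 (mod 16).
    The inverse of 11 mod 16 is 3 (since 11·3 = 33 = 2·16 + 1), so t ≡ 3·15 = 45 ≡ 13 (mod 16).
    Then x = 167 + 187·13 = 2598, valid modulo lcm(187, 16) = 2992: x ≡ 2598 (mod 2992).
  Combine with x ≡ 6 (mod 13); new modulus lcm = 38896.
    Write x = 2598 + 2992·t and substitute into x ≡ 6 (mod 13): 2992·t ≡ 6 − 2598 = -2592 (mod 13).
    Reduce coefficients mod 13: 2·t ≡ 8 (mod 13).
    The inverse of 2 mod 13 is 7 (since 2·7 = 14 = 1·13 + 1), so t ≡ 7·8 = 56 ≡ 4 (mod 13).
    Then x = 2598 + 2992·4 = 14566, valid modulo lcm(2992, 13) = 38896: x ≡ 14566 (mod 38896).
Verify against each original: 14566 mod 17 = 14, 14566 mod 11 = 2, 14566 mod 16 = 6, 14566 mod 13 = 6.

x ≡ 14566 (mod 38896).


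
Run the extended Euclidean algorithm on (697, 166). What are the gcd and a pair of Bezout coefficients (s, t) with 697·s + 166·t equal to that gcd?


Euclidean algorithm on (697, 166) — divide until remainder is 0:
  697 = 4 · 166 + 33
  166 = 5 · 33 + 1
  33 = 33 · 1 + 0
gcd(697, 166) = 1.
Track Bezout coefficients alongside the remainders: start with r₀ = 697 = a·1 + b·0 (s = 1, t = 0) and r₁ = 166 = a·0 + b·1 (s = 0, t = 1); each new remainder r_{k+1} = r_{k-1} − q_k·r_k inherits s_{k+1} = s_{k-1} − q_k·s_k, t_{k+1} = t_{k-1} − q_k·t_k, so r_k = a·s_k + b·t_k at every step:
  q = 4: r = 33, s = 1 − 4·0 = 1, t = 0 − 4·1 = -4  (check: 697·1 + 166·(-4) = 33)
  q = 5: r = 1, s = 0 − 5·1 = -5, t = 1 − 5·(-4) = 21  (check: 697·(-5) + 166·21 = 1)
The row with r = 1 (the gcd) gives the Bezout coefficients s = -5, t = 21.
Result: 697 · (-5) + 166 · (21) = 1.

gcd(697, 166) = 1; s = -5, t = 21 (check: 697·(-5) + 166·21 = 1).


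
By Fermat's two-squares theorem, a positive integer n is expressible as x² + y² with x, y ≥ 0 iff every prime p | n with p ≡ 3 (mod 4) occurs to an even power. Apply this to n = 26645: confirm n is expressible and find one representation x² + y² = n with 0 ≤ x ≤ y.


Step 1: Factor n = 26645 = 5 · 73^2.
Step 2: Check the mod-4 condition on each prime factor: 5 ≡ 1 (mod 4), exponent 1; 73 ≡ 1 (mod 4), exponent 2.
All primes ≡ 3 (mod 4) appear to even exponent (or don't appear), so by the two-squares theorem n IS expressible as a sum of two squares.
Step 3: Build a representation. Here n = 5 · 73 · 73 is a product of primes ≡ 1 (mod 4). Each prime p ≡ 1 (mod 4) is itself a sum of two squares; find a² by testing p − a² for a perfect square:
  5: 5 − 1² = 4 = 2² ⇒ 5 = 1² + 2².
  73: 73 − 1² = 72, 73 − 2² = 69, 73 − 3² = 64 = 8² ⇒ 73 = 3² + 8².
  Combine using the Brahmagupta–Fibonacci identity (a² + b²)(c² + d²) = (ac − bd)² + (ad + bc)² = (ac + bd)² + (ad − bc)²:
  5 · 73 = 365: from (1² + 2²)(3² + 8²), take (1·3 − 2·8, 1·8 + 2·3) = (3 − 16, 8 + 6) = (-13, 14); dropping signs (only squares matter) gives (13, 14); check 13² + 14² = 169 + 196 = 365 ✓.
  365 · 73 = 26645: from (13² + 14²)(3² + 8²), take (13·3 − 14·8, 13·8 + 14·3) = (39 − 112, 104 + 42) = (-73, 146); dropping signs (only squares matter) gives (73, 146); check 73² + 146² = 5329 + 21316 = 26645 ✓.
Step 4: Order so x ≤ y and verify: 73² + 146² = 5329 + 21316 = 26645 = n. ✓

n = 26645 = 73² + 146² (one valid representation with x ≤ y).


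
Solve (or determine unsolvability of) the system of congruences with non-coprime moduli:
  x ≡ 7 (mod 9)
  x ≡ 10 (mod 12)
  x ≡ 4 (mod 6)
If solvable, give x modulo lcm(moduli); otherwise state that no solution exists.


Moduli 9, 12, 6 are not pairwise coprime, so CRT works modulo lcm(m_i) when all pairwise compatibility conditions hold.
Pairwise compatibility: gcd(m_i, m_j) must divide a_i - a_j for every pair.
Merge one congruence at a time:
  Start: x ≡ 7 (mod 9).
  Combine with x ≡ 10 (mod 12): gcd(9, 12) = 3; 10 - 7 = 3, which IS divisible by 3, so compatible.
    Write x = 7 + 9·t and substitute into x ≡ 10 (mod 12): 9·t ≡ 10 − 7 = 3 (mod 12).
    Divide the congruence (and modulus) by g = 3: 3·t ≡ 1 (mod 4).
    The inverse of 3 mod 4 is 3 (since 3·3 = 9 = 2·4 + 1), so t ≡ 3·1 = 3 ≡ 3 (mod 4).
    Then x = 7 + 9·3 = 34, valid modulo lcm(9, 12) = 36: x ≡ 34 (mod 36).
  Combine with x ≡ 4 (mod 6): gcd(36, 6) = 6; 4 - 34 = -30, which IS divisible by 6, so compatible.
    Write x = 34 + 36·t and substitute into x ≡ 4 (mod 6): 36·t ≡ 4 − 34 = -30 (mod 6).
    Divide the congruence (and modulus) by g = 6: 6·t ≡ -5 (mod 1).
    Modulo 1 every t works; take t = 0.
    Then x = 34 + 36·0 = 34, valid modulo lcm(36, 6) = 36: x ≡ 34 (mod 36).
Verify: 34 mod 9 = 7, 34 mod 12 = 10, 34 mod 6 = 4.

x ≡ 34 (mod 36).


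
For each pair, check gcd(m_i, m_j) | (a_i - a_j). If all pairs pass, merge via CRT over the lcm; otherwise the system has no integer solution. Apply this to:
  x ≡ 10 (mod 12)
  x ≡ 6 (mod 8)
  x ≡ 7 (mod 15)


Moduli 12, 8, 15 are not pairwise coprime, so CRT works modulo lcm(m_i) when all pairwise compatibility conditions hold.
Pairwise compatibility: gcd(m_i, m_j) must divide a_i - a_j for every pair.
Merge one congruence at a time:
  Start: x ≡ 10 (mod 12).
  Combine with x ≡ 6 (mod 8): gcd(12, 8) = 4; 6 - 10 = -4, which IS divisible by 4, so compatible.
    Write x = 10 + 12·t and substitute into x ≡ 6 (mod 8): 12·t ≡ 6 − 10 = -4 (mod 8).
    Divide the congruence (and modulus) by g = 4: 3·t ≡ -1 (mod 2).
    Reduce coefficients mod 2: 1·t ≡ 1 (mod 2).
    So t ≡ 1 (mod 2).
    Then x = 10 + 12·1 = 22, valid modulo lcm(12, 8) = 24: x ≡ 22 (mod 24).
  Combine with x ≡ 7 (mod 15): gcd(24, 15) = 3; 7 - 22 = -15, which IS divisible by 3, so compatible.
    Write x = 22 + 24·t and substitute into x ≡ 7 (mod 15): 24·t ≡ 7 − 22 = -15 (mod 15).
    Divide the congruence (and modulus) by g = 3: 8·t ≡ -5 (mod 5).
    Reduce coefficients mod 5: 3·t ≡ 0 (mod 5).
    The inverse of 3 mod 5 is 2 (since 3·2 = 6 = 1·5 + 1), so t ≡ 2·0 = 0 ≡ 0 (mod 5).
    Then x = 22 + 24·0 = 22, valid modulo lcm(24, 15) = 120: x ≡ 22 (mod 120).
Verify: 22 mod 12 = 10, 22 mod 8 = 6, 22 mod 15 = 7.

x ≡ 22 (mod 120).


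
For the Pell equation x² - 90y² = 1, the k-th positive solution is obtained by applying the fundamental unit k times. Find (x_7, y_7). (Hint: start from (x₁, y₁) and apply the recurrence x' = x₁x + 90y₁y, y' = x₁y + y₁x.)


Step 1: Find the fundamental solution (x₁, y₁) of x² - 90y² = 1.
  Expand √90 as a continued fraction. a₀ = ⌊√90⌋ = 9; iterate m_{k+1} = d_k·a_k − m_k, d_{k+1} = (90 − m_{k+1}²)/d_k, a_{k+1} = ⌊(a₀ + m_{k+1})/d_{k+1}⌋ (starting m₀ = 0, d₀ = 1), with convergents p_k = a_k·p_{k-1} + p_{k-2}, q_k = a_k·q_{k-1} + q_{k-2} (p₋₁ = 1, q₋₁ = 0):
  k = 0: a₀ = 9; p₀/q₀ = 9/1; p₀² − 90·q₀² = 81 − 90 = -9.
  k = 1: m = 9, d = 9, a = ⌊(9 + 9)/9⌋ = 2; p/q = (2·9 + 1)/(2·1 + 0) = 19/2; p² − 90·q² = 361 − 360 = 1.
  The first convergent with p² − 90·q² = 1 gives the fundamental solution (x₁, y₁) = (19, 2).
Step 2: Apply the recurrence (x_{n+1}, y_{n+1}) = (x₁x_n + 90y₁y_n, x₁y_n + y₁x_n) repeatedly.
  From (x_1, y_1) = (19, 2): x_2 = 19·19 + 90·2·2 = 721; y_2 = 19·2 + 2·19 = 76.
  From (x_2, y_2) = (721, 76): x_3 = 19·721 + 90·2·76 = 27379; y_3 = 19·76 + 2·721 = 2886.
  From (x_3, y_3) = (27379, 2886): x_4 = 19·27379 + 90·2·2886 = 1039681; y_4 = 19·2886 + 2·27379 = 109592.
  From (x_4, y_4) = (1039681, 109592): x_5 = 19·1039681 + 90·2·109592 = 39480499; y_5 = 19·109592 + 2·1039681 = 4161610.
  From (x_5, y_5) = (39480499, 4161610): x_6 = 19·39480499 + 90·2·4161610 = 1499219281; y_6 = 19·4161610 + 2·39480499 = 158031588.
  From (x_6, y_6) = (1499219281, 158031588): x_7 = 19·1499219281 + 90·2·158031588 = 56930852179; y_7 = 19·158031588 + 2·1499219281 = 6001038734.
Step 3: Verify x_7² - 90·y_7² = 3241121929827149048041 - 3241121929827149048040 = 1 (should be 1). ✓

(x_1, y_1) = (19, 2); (x_7, y_7) = (56930852179, 6001038734).


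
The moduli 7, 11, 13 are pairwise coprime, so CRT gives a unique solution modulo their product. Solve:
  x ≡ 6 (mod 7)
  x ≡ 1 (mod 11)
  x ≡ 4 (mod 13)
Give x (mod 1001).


Moduli 7, 11, 13 are pairwise coprime; by CRT there is a unique solution modulo M = 7 · 11 · 13 = 1001.
Solve pairwise, accumulating the modulus:
  Start with x ≡ 6 (mod 7).
  Combine with x ≡ 1 (mod 11): since gcd(7, 11) = 1, we get a unique residue mod 77.
    Write x = 6 + 7·t and substitute into x ≡ 1 (mod 11): 7·t ≡ 1 − 6 = -5 (mod 11).
    Reduce coefficients mod 11: 7·t ≡ 6 (mod 11).
    The inverse of 7 mod 11 is 8 (since 7·8 = 56 = 5·11 + 1), so t ≡ 8·6 = 48 ≡ 4 (mod 11).
    Then x = 6 + 7·4 = 34, valid modulo lcm(7, 11) = 77: x ≡ 34 (mod 77).
  Combine with x ≡ 4 (mod 13): since gcd(77, 13) = 1, we get a unique residue mod 1001.
    Write x = 34 + 77·t and substitute into x ≡ 4 (mod 13): 77·t ≡ 4 − 34 = -30 (mod 13).
    Reduce coefficients mod 13: 12·t ≡ 9 (mod 13).
    The inverse of 12 mod 13 is 12 (since 12·12 = 144 = 11·13 + 1), so t ≡ 12·9 = 108 ≡ 4 (mod 13).
    Then x = 34 + 77·4 = 342, valid modulo lcm(77, 13) = 1001: x ≡ 342 (mod 1001).
Verify: 342 mod 7 = 6 ✓, 342 mod 11 = 1 ✓, 342 mod 13 = 4 ✓.

x ≡ 342 (mod 1001).


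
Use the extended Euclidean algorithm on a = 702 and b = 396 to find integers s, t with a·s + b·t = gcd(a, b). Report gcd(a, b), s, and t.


Euclidean algorithm on (702, 396) — divide until remainder is 0:
  702 = 1 · 396 + 306
  396 = 1 · 306 + 90
  306 = 3 · 90 + 36
  90 = 2 · 36 + 18
  36 = 2 · 18 + 0
gcd(702, 396) = 18.
Track Bezout coefficients alongside the remainders: start with r₀ = 702 = a·1 + b·0 (s = 1, t = 0) and r₁ = 396 = a·0 + b·1 (s = 0, t = 1); each new remainder r_{k+1} = r_{k-1} − q_k·r_k inherits s_{k+1} = s_{k-1} − q_k·s_k, t_{k+1} = t_{k-1} − q_k·t_k, so r_k = a·s_k + b·t_k at every step:
  q = 1: r = 306, s = 1 − 1·0 = 1, t = 0 − 1·1 = -1  (check: 702·1 + 396·(-1) = 306)
  q = 1: r = 90, s = 0 − 1·1 = -1, t = 1 − 1·(-1) = 2  (check: 702·(-1) + 396·2 = 90)
  q = 3: r = 36, s = 1 − 3·(-1) = 4, t = -1 − 3·2 = -7  (check: 702·4 + 396·(-7) = 36)
  q = 2: r = 18, s = -1 − 2·4 = -9, t = 2 − 2·(-7) = 16  (check: 702·(-9) + 396·16 = 18)
The row with r = 18 (the gcd) gives the Bezout coefficients s = -9, t = 16.
Result: 702 · (-9) + 396 · (16) = 18.

gcd(702, 396) = 18; s = -9, t = 16 (check: 702·(-9) + 396·16 = 18).


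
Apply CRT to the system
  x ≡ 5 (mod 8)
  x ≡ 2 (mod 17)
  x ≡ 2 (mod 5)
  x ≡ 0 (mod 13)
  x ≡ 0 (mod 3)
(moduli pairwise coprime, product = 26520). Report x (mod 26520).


Product of moduli M = 8 · 17 · 5 · 13 · 3 = 26520.
Merge one congruence at a time:
  Start: x ≡ 5 (mod 8).
  Combine with x ≡ 2 (mod 17); new modulus lcm = 136.
    Write x = 5 + 8·t and substitute into x ≡ 2 (mod 17): 8·t ≡ 2 − 5 = -3 (mod 17).
    Reduce coefficients mod 17: 8·t ≡ 14 (mod 17).
    The inverse of 8 mod 17 is 15 (since 8·15 = 120 = 7·17 + 1), so t ≡ 15·14 = 210 ≡ 6 (mod 17).
    Then x = 5 + 8·6 = 53, valid modulo lcm(8, 17) = 136: x ≡ 53 (mod 136).
  Combine with x ≡ 2 (mod 5); new modulus lcm = 680.
    Write x = 53 + 136·t and substitute into x ≡ 2 (mod 5): 136·t ≡ 2 − 53 = -51 (mod 5).
    Reduce coefficients mod 5: 1·t ≡ 4 (mod 5).
    So t ≡ 4 (mod 5).
    Then x = 53 + 136·4 = 597, valid modulo lcm(136, 5) = 680: x ≡ 597 (mod 680).
  Combine with x ≡ 0 (mod 13); new modulus lcm = 8840.
    Write x = 597 + 680·t and substitute into x ≡ 0 (mod 13): 680·t ≡ 0 − 597 = -597 (mod 13).
    Reduce coefficients mod 13: 4·t ≡ 1 (mod 13).
    The inverse of 4 mod 13 is 10 (since 4·10 = 40 = 3·13 + 1), so t ≡ 10·1 = 10 ≡ 10 (mod 13).
    Then x = 597 + 680·10 = 7397, valid modulo lcm(680, 13) = 8840: x ≡ 7397 (mod 8840).
  Combine with x ≡ 0 (mod 3); new modulus lcm = 26520.
    Write x = 7397 + 8840·t and substitute into x ≡ 0 (mod 3): 8840·t ≡ 0 − 7397 = -7397 (mod 3).
    Reduce coefficients mod 3: 2·t ≡ 1 (mod 3).
    The inverse of 2 mod 3 is 2 (since 2·2 = 4 = 1·3 + 1), so t ≡ 2·1 = 2 ≡ 2 (mod 3).
    Then x = 7397 + 8840·2 = 25077, valid modulo lcm(8840, 3) = 26520: x ≡ 25077 (mod 26520).
Verify against each original: 25077 mod 8 = 5, 25077 mod 17 = 2, 25077 mod 5 = 2, 25077 mod 13 = 0, 25077 mod 3 = 0.

x ≡ 25077 (mod 26520).


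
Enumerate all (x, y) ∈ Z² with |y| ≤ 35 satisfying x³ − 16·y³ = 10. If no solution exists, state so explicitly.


The equation is x³ - 16y³ = 10. For fixed y, x³ = 16·y³ + 10, so a solution requires the RHS to be a perfect cube.
Strategy: iterate y from -35 to 35, compute RHS = 16·y³ + 10, and check whether it is a (positive or negative) perfect cube.
Check small values of y:
  y = 0: RHS = 10 is not a perfect cube.
  y = 1: RHS = 26 is not a perfect cube.
  y = -1: RHS = -6 is not a perfect cube.
  y = 2: RHS = 138 is not a perfect cube.
  y = -2: RHS = -118 is not a perfect cube.
  y = 3: RHS = 442 is not a perfect cube.
  y = -3: RHS = -422 is not a perfect cube.
Continuing the search up to |y| = 35 finds no solutions either.
No (x, y) in the scanned range satisfies the equation.

No integer solutions with |y| ≤ 35.


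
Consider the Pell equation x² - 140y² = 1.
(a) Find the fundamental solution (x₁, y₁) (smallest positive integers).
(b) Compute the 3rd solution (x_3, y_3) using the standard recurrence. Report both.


Step 1: Find the fundamental solution (x₁, y₁) of x² - 140y² = 1.
  Expand √140 as a continued fraction. a₀ = ⌊√140⌋ = 11; iterate m_{k+1} = d_k·a_k − m_k, d_{k+1} = (140 − m_{k+1}²)/d_k, a_{k+1} = ⌊(a₀ + m_{k+1})/d_{k+1}⌋ (starting m₀ = 0, d₀ = 1), with convergents p_k = a_k·p_{k-1} + p_{k-2}, q_k = a_k·q_{k-1} + q_{k-2} (p₋₁ = 1, q₋₁ = 0):
  k = 0: a₀ = 11; p₀/q₀ = 11/1; p₀² − 140·q₀² = 121 − 140 = -19.
  k = 1: m = 11, d = 19, a = ⌊(11 + 11)/19⌋ = 1; p/q = (1·11 + 1)/(1·1 + 0) = 12/1; p² − 140·q² = 144 − 140 = 4.
  k = 2: m = 8, d = 4, a = ⌊(11 + 8)/4⌋ = 4; p/q = (4·12 + 11)/(4·1 + 1) = 59/5; p² − 140·q² = 3481 − 3500 = -19.
  k = 3: m = 8, d = 19, a = ⌊(11 + 8)/19⌋ = 1; p/q = (1·59 + 12)/(1·5 + 1) = 71/6; p² − 140·q² = 5041 − 5040 = 1.
  The first convergent with p² − 140·q² = 1 gives the fundamental solution (x₁, y₁) = (71, 6).
Step 2: Apply the recurrence (x_{n+1}, y_{n+1}) = (x₁x_n + 140y₁y_n, x₁y_n + y₁x_n) repeatedly.
  From (x_1, y_1) = (71, 6): x_2 = 71·71 + 140·6·6 = 10081; y_2 = 71·6 + 6·71 = 852.
  From (x_2, y_2) = (10081, 852): x_3 = 71·10081 + 140·6·852 = 1431431; y_3 = 71·852 + 6·10081 = 120978.
Step 3: Verify x_3² - 140·y_3² = 2048994707761 - 2048994707760 = 1 (should be 1). ✓

(x_1, y_1) = (71, 6); (x_3, y_3) = (1431431, 120978).


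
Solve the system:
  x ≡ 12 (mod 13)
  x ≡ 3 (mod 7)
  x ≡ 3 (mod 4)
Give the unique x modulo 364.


Moduli 13, 7, 4 are pairwise coprime; by CRT there is a unique solution modulo M = 13 · 7 · 4 = 364.
Solve pairwise, accumulating the modulus:
  Start with x ≡ 12 (mod 13).
  Combine with x ≡ 3 (mod 7): since gcd(13, 7) = 1, we get a unique residue mod 91.
    Write x = 12 + 13·t and substitute into x ≡ 3 (mod 7): 13·t ≡ 3 − 12 = -9 (mod 7).
    Reduce coefficients mod 7: 6·t ≡ 5 (mod 7).
    The inverse of 6 mod 7 is 6 (since 6·6 = 36 = 5·7 + 1), so t ≡ 6·5 = 30 ≡ 2 (mod 7).
    Then x = 12 + 13·2 = 38, valid modulo lcm(13, 7) = 91: x ≡ 38 (mod 91).
  Combine with x ≡ 3 (mod 4): since gcd(91, 4) = 1, we get a unique residue mod 364.
    Write x = 38 + 91·t and substitute into x ≡ 3 (mod 4): 91·t ≡ 3 − 38 = -35 (mod 4).
    Reduce coefficients mod 4: 3·t ≡ 1 (mod 4).
    The inverse of 3 mod 4 is 3 (since 3·3 = 9 = 2·4 + 1), so t ≡ 3·1 = 3 ≡ 3 (mod 4).
    Then x = 38 + 91·3 = 311, valid modulo lcm(91, 4) = 364: x ≡ 311 (mod 364).
Verify: 311 mod 13 = 12 ✓, 311 mod 7 = 3 ✓, 311 mod 4 = 3 ✓.

x ≡ 311 (mod 364).


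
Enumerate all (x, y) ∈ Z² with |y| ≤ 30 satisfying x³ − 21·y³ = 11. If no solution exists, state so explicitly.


The equation is x³ - 21y³ = 11. For fixed y, x³ = 21·y³ + 11, so a solution requires the RHS to be a perfect cube.
Strategy: iterate y from -30 to 30, compute RHS = 21·y³ + 11, and check whether it is a (positive or negative) perfect cube.
Check small values of y:
  y = 0: RHS = 11 is not a perfect cube.
  y = 1: RHS = 32 is not a perfect cube.
  y = -1: RHS = -10 is not a perfect cube.
  y = 2: RHS = 179 is not a perfect cube.
  y = -2: RHS = -157 is not a perfect cube.
  y = 3: RHS = 578 is not a perfect cube.
  y = -3: RHS = -556 is not a perfect cube.
Continuing the search up to |y| = 30 finds no solutions either.
No (x, y) in the scanned range satisfies the equation.

No integer solutions with |y| ≤ 30.


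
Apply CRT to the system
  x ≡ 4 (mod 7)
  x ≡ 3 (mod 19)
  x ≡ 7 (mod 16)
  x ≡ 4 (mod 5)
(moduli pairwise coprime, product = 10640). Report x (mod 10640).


Product of moduli M = 7 · 19 · 16 · 5 = 10640.
Merge one congruence at a time:
  Start: x ≡ 4 (mod 7).
  Combine with x ≡ 3 (mod 19); new modulus lcm = 133.
    Write x = 4 + 7·t and substitute into x ≡ 3 (mod 19): 7·t ≡ 3 − 4 = -1 (mod 19).
    Reduce coefficients mod 19: 7·t ≡ 18 (mod 19).
    The inverse of 7 mod 19 is 11 (since 7·11 = 77 = 4·19 + 1), so t ≡ 11·18 = 198 ≡ 8 (mod 19).
    Then x = 4 + 7·8 = 60, valid modulo lcm(7, 19) = 133: x ≡ 60 (mod 133).
  Combine with x ≡ 7 (mod 16); new modulus lcm = 2128.
    Write x = 60 + 133·t and substitute into x ≡ 7 (mod 16): 133·t ≡ 7 − 60 = -53 (mod 16).
    Reduce coefficients mod 16: 5·t ≡ 11 (mod 16).
    The inverse of 5 mod 16 is 13 (since 5·13 = 65 = 4·16 + 1), so t ≡ 13·11 = 143 ≡ 15 (mod 16).
    Then x = 60 + 133·15 = 2055, valid modulo lcm(133, 16) = 2128: x ≡ 2055 (mod 2128).
  Combine with x ≡ 4 (mod 5); new modulus lcm = 10640.
    Write x = 2055 + 2128·t and substitute into x ≡ 4 (mod 5): 2128·t ≡ 4 − 2055 = -2051 (mod 5).
    Reduce coefficients mod 5: 3·t ≡ 4 (mod 5).
    The inverse of 3 mod 5 is 2 (since 3·2 = 6 = 1·5 + 1), so t ≡ 2·4 = 8 ≡ 3 (mod 5).
    Then x = 2055 + 2128·3 = 8439, valid modulo lcm(2128, 5) = 10640: x ≡ 8439 (mod 10640).
Verify against each original: 8439 mod 7 = 4, 8439 mod 19 = 3, 8439 mod 16 = 7, 8439 mod 5 = 4.

x ≡ 8439 (mod 10640).


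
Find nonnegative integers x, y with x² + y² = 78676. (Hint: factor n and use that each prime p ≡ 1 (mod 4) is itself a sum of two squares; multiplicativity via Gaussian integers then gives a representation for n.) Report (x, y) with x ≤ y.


Step 1: Factor n = 78676 = 2^2 · 13 · 17 · 89.
Step 2: Check the mod-4 condition on each prime factor: 2 = 2 (special); 13 ≡ 1 (mod 4), exponent 1; 17 ≡ 1 (mod 4), exponent 1; 89 ≡ 1 (mod 4), exponent 1.
All primes ≡ 3 (mod 4) appear to even exponent (or don't appear), so by the two-squares theorem n IS expressible as a sum of two squares.
Step 3: Build a representation. Group n = k² · m with k = 2 and m = 13 · 17 · 89 = 19669 (a product of primes ≡ 1 (mod 4)); a representation of m scales to one of n via (k·x)² + (k·y)² = k²(x² + y²). Each prime p ≡ 1 (mod 4) is itself a sum of two squares; find a² by testing p − a² for a perfect square:
  13: 13 − 1² = 12, 13 − 2² = 9 = 3² ⇒ 13 = 2² + 3².
  17: 17 − 1² = 16 = 4² ⇒ 17 = 1² + 4².
  89: 89 − 1² = 88, 89 − 2² = 85, 89 − 3² = 80, 89 − 4² = 73, 89 − 5² = 64 = 8² ⇒ 89 = 5² + 8².
  Combine using the Brahmagupta–Fibonacci identity (a² + b²)(c² + d²) = (ac − bd)² + (ad + bc)² = (ac + bd)² + (ad − bc)²:
  13 · 17 = 221: from (2² + 3²)(1² + 4²), take (2·1 − 3·4, 2·4 + 3·1) = (2 − 12, 8 + 3) = (-10, 11); dropping signs (only squares matter) gives (10, 11); check 10² + 11² = 100 + 121 = 221 ✓.
  221 · 89 = 19669: from (10² + 11²)(5² + 8²), take (10·5 − 11·8, 10·8 + 11·5) = (50 − 88, 80 + 55) = (-38, 135); dropping signs (only squares matter) gives (38, 135); check 38² + 135² = 1444 + 18225 = 19669 ✓.
  Scale by k = 2: (2·38, 2·135) = (76, 270).
Step 4: Order so x ≤ y and verify: 76² + 270² = 5776 + 72900 = 78676 = n. ✓

n = 78676 = 76² + 270² (one valid representation with x ≤ y).


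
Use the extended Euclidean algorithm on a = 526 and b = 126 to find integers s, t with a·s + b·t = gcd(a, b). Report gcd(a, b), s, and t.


Euclidean algorithm on (526, 126) — divide until remainder is 0:
  526 = 4 · 126 + 22
  126 = 5 · 22 + 16
  22 = 1 · 16 + 6
  16 = 2 · 6 + 4
  6 = 1 · 4 + 2
  4 = 2 · 2 + 0
gcd(526, 126) = 2.
Track Bezout coefficients alongside the remainders: start with r₀ = 526 = a·1 + b·0 (s = 1, t = 0) and r₁ = 126 = a·0 + b·1 (s = 0, t = 1); each new remainder r_{k+1} = r_{k-1} − q_k·r_k inherits s_{k+1} = s_{k-1} − q_k·s_k, t_{k+1} = t_{k-1} − q_k·t_k, so r_k = a·s_k + b·t_k at every step:
  q = 4: r = 22, s = 1 − 4·0 = 1, t = 0 − 4·1 = -4  (check: 526·1 + 126·(-4) = 22)
  q = 5: r = 16, s = 0 − 5·1 = -5, t = 1 − 5·(-4) = 21  (check: 526·(-5) + 126·21 = 16)
  q = 1: r = 6, s = 1 − 1·(-5) = 6, t = -4 − 1·21 = -25  (check: 526·6 + 126·(-25) = 6)
  q = 2: r = 4, s = -5 − 2·6 = -17, t = 21 − 2·(-25) = 71  (check: 526·(-17) + 126·71 = 4)
  q = 1: r = 2, s = 6 − 1·(-17) = 23, t = -25 − 1·71 = -96  (check: 526·23 + 126·(-96) = 2)
The row with r = 2 (the gcd) gives the Bezout coefficients s = 23, t = -96.
Result: 526 · (23) + 126 · (-96) = 2.

gcd(526, 126) = 2; s = 23, t = -96 (check: 526·23 + 126·(-96) = 2).


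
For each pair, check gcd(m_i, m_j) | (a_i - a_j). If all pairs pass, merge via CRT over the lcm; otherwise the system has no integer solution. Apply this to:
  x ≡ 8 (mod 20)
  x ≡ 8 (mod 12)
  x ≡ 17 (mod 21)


Moduli 20, 12, 21 are not pairwise coprime, so CRT works modulo lcm(m_i) when all pairwise compatibility conditions hold.
Pairwise compatibility: gcd(m_i, m_j) must divide a_i - a_j for every pair.
Merge one congruence at a time:
  Start: x ≡ 8 (mod 20).
  Combine with x ≡ 8 (mod 12): gcd(20, 12) = 4; 8 - 8 = 0, which IS divisible by 4, so compatible.
    Write x = 8 + 20·t and substitute into x ≡ 8 (mod 12): 20·t ≡ 8 − 8 = 0 (mod 12).
    Divide the congruence (and modulus) by g = 4: 5·t ≡ 0 (mod 3).
    Reduce coefficients mod 3: 2·t ≡ 0 (mod 3).
    The inverse of 2 mod 3 is 2 (since 2·2 = 4 = 1·3 + 1), so t ≡ 2·0 = 0 ≡ 0 (mod 3).
    Then x = 8 + 20·0 = 8, valid modulo lcm(20, 12) = 60: x ≡ 8 (mod 60).
  Combine with x ≡ 17 (mod 21): gcd(60, 21) = 3; 17 - 8 = 9, which IS divisible by 3, so compatible.
    Write x = 8 + 60·t and substitute into x ≡ 17 (mod 21): 60·t ≡ 17 − 8 = 9 (mod 21).
    Divide the congruence (and modulus) by g = 3: 20·t ≡ 3 (mod 7).
    Reduce coefficients mod 7: 6·t ≡ 3 (mod 7).
    The inverse of 6 mod 7 is 6 (since 6·6 = 36 = 5·7 + 1), so t ≡ 6·3 = 18 ≡ 4 (mod 7).
    Then x = 8 + 60·4 = 248, valid modulo lcm(60, 21) = 420: x ≡ 248 (mod 420).
Verify: 248 mod 20 = 8, 248 mod 12 = 8, 248 mod 21 = 17.

x ≡ 248 (mod 420).


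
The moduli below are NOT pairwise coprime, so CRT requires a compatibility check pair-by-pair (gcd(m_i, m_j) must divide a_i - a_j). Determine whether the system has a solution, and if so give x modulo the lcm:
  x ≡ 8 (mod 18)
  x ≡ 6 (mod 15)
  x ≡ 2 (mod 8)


Moduli 18, 15, 8 are not pairwise coprime, so CRT works modulo lcm(m_i) when all pairwise compatibility conditions hold.
Pairwise compatibility: gcd(m_i, m_j) must divide a_i - a_j for every pair.
Merge one congruence at a time:
  Start: x ≡ 8 (mod 18).
  Combine with x ≡ 6 (mod 15): gcd(18, 15) = 3, and 6 - 8 = -2 is NOT divisible by 3.
    ⇒ system is inconsistent (no integer solution).

No solution (the system is inconsistent).


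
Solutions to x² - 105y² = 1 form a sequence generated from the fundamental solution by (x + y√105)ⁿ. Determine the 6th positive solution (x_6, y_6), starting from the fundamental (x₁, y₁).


Step 1: Find the fundamental solution (x₁, y₁) of x² - 105y² = 1.
  Expand √105 as a continued fraction. a₀ = ⌊√105⌋ = 10; iterate m_{k+1} = d_k·a_k − m_k, d_{k+1} = (105 − m_{k+1}²)/d_k, a_{k+1} = ⌊(a₀ + m_{k+1})/d_{k+1}⌋ (starting m₀ = 0, d₀ = 1), with convergents p_k = a_k·p_{k-1} + p_{k-2}, q_k = a_k·q_{k-1} + q_{k-2} (p₋₁ = 1, q₋₁ = 0):
  k = 0: a₀ = 10; p₀/q₀ = 10/1; p₀² − 105·q₀² = 100 − 105 = -5.
  k = 1: m = 10, d = 5, a = ⌊(10 + 10)/5⌋ = 4; p/q = (4·10 + 1)/(4·1 + 0) = 41/4; p² − 105·q² = 1681 − 1680 = 1.
  The first convergent with p² − 105·q² = 1 gives the fundamental solution (x₁, y₁) = (41, 4).
Step 2: Apply the recurrence (x_{n+1}, y_{n+1}) = (x₁x_n + 105y₁y_n, x₁y_n + y₁x_n) repeatedly.
  From (x_1, y_1) = (41, 4): x_2 = 41·41 + 105·4·4 = 3361; y_2 = 41·4 + 4·41 = 328.
  From (x_2, y_2) = (3361, 328): x_3 = 41·3361 + 105·4·328 = 275561; y_3 = 41·328 + 4·3361 = 26892.
  From (x_3, y_3) = (275561, 26892): x_4 = 41·275561 + 105·4·26892 = 22592641; y_4 = 41·26892 + 4·275561 = 2204816.
  From (x_4, y_4) = (22592641, 2204816): x_5 = 41·22592641 + 105·4·2204816 = 1852321001; y_5 = 41·2204816 + 4·22592641 = 180768020.
  From (x_5, y_5) = (1852321001, 180768020): x_6 = 41·1852321001 + 105·4·180768020 = 151867729441; y_6 = 41·180768020 + 4·1852321001 = 14820772824.
Step 3: Verify x_6² - 105·y_6² = 23063807245564778172481 - 23063807245564778172480 = 1 (should be 1). ✓

(x_1, y_1) = (41, 4); (x_6, y_6) = (151867729441, 14820772824).


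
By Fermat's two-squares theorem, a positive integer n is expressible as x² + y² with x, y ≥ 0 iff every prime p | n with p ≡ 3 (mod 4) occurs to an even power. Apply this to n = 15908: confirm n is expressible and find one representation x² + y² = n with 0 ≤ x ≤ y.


Step 1: Factor n = 15908 = 2^2 · 41 · 97.
Step 2: Check the mod-4 condition on each prime factor: 2 = 2 (special); 41 ≡ 1 (mod 4), exponent 1; 97 ≡ 1 (mod 4), exponent 1.
All primes ≡ 3 (mod 4) appear to even exponent (or don't appear), so by the two-squares theorem n IS expressible as a sum of two squares.
Step 3: Build a representation. Group n = k² · m with k = 2 and m = 41 · 97 = 3977 (a product of primes ≡ 1 (mod 4)); a representation of m scales to one of n via (k·x)² + (k·y)² = k²(x² + y²). Each prime p ≡ 1 (mod 4) is itself a sum of two squares; find a² by testing p − a² for a perfect square:
  41: 41 − 1² = 40, 41 − 2² = 37, 41 − 3² = 32, 41 − 4² = 25 = 5² ⇒ 41 = 4² + 5².
  97: 97 − 1² = 96, 97 − 2² = 93, 97 − 3² = 88, 97 − 4² = 81 = 9² ⇒ 97 = 4² + 9².
  Combine using the Brahmagupta–Fibonacci identity (a² + b²)(c² + d²) = (ac − bd)² + (ad + bc)² = (ac + bd)² + (ad − bc)²:
  41 · 97 = 3977: from (4² + 5²)(4² + 9²), take (4·4 − 5·9, 4·9 + 5·4) = (16 − 45, 36 + 20) = (-29, 56); dropping signs (only squares matter) gives (29, 56); check 29² + 56² = 841 + 3136 = 3977 ✓.
  Scale by k = 2: (2·29, 2·56) = (58, 112).
Step 4: Order so x ≤ y and verify: 58² + 112² = 3364 + 12544 = 15908 = n. ✓

n = 15908 = 58² + 112² (one valid representation with x ≤ y).


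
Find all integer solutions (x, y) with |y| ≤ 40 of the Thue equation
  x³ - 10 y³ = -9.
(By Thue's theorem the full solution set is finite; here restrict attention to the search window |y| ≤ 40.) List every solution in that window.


The equation is x³ - 10y³ = -9. For fixed y, x³ = 10·y³ − 9, so a solution requires the RHS to be a perfect cube.
Strategy: iterate y from -40 to 40, compute RHS = 10·y³ − 9, and check whether it is a (positive or negative) perfect cube.
Check small values of y:
  y = 0: RHS = -9 is not a perfect cube.
  y = 1: RHS = 1 = (1)³ ⇒ x = 1 works.
  y = -1: RHS = -19 is not a perfect cube.
  y = 2: RHS = 71 is not a perfect cube.
  y = -2: RHS = -89 is not a perfect cube.
  y = 3: RHS = 261 is not a perfect cube.
  y = -3: RHS = -279 is not a perfect cube.
Continuing the search up to |y| = 40 finds no further solutions beyond those listed.
Collected solutions: (1, 1).

Solutions (with |y| ≤ 40): (1, 1).
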